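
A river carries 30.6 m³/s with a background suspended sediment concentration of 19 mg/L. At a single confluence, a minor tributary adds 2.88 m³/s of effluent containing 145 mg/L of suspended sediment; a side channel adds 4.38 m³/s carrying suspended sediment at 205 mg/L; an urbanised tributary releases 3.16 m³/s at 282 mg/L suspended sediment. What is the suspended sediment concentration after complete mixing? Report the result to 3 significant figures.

Flow-weighted average: C = (30.60·19.00 + 2.880·145.0 + 4.380·205.0 + 3.160·282.0) / 41.02 = 2788/41.02 = 67.97 mg/L.

68.0 mg/L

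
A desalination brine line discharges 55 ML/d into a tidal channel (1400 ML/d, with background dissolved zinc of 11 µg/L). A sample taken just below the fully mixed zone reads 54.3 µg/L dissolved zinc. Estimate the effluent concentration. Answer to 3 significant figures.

1160 µg/L

Mass balance: 1400·11.00 + 55.00·Cₑ = 1455·54.30
→ Cₑ = (1455·54.30 − 1400·11.00) / 55.00 = 1156 µg/L.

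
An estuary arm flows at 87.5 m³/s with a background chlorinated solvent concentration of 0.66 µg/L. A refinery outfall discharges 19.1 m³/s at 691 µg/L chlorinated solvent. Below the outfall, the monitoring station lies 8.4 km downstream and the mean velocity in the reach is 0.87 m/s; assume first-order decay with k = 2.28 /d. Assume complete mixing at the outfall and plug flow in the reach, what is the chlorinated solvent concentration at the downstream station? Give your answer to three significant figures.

Mass balance: C = (87.50·0.6600 + 19.10·691.0) / 106.6 = 13260/106.6 = 124.4 µg/L.
Travel time t = 8.4·1000 / 0.87 = 9655 s = 2.682 h.
Applying C = C₀e^(−kt): 124.4 × 0.7751 = 96.38 µg/L.

96.4 µg/L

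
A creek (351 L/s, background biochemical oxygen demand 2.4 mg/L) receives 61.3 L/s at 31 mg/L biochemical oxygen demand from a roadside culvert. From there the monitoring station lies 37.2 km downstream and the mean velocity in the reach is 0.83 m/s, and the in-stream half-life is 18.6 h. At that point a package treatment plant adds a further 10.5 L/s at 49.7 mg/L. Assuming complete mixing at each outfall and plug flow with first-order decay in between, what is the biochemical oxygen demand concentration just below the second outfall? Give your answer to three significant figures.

5.31 mg/L

Flow-weighted average: C = (351.0·2.400 + 61.30·31.00) / 412.3 = 2743/412.3 = 6.652 mg/L; combined flow 412.3 L/s.
Travel time t = 37.2·1000 / 0.83 = 44820 s = 12.45 h.
Half-life 18.6 h → k = ln 2 / 18.6 = 0.03727 h⁻¹ = 0.8944 d⁻¹.
Applying C = C₀e^(−kt): 6.652 × 0.6288 = 4.183 mg/L.
Second outfall: C = (412.3·4.183 + 10.50·49.70)/422.8 = 5.313 mg/L.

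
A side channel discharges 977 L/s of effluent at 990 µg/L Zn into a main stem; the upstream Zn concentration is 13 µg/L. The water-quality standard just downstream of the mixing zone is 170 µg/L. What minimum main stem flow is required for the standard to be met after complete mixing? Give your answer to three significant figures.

Set C_mix = 170: (Q·13.00 + 977.0·990.0) / (Q + 977.0) = 170
→ Q = 977.0·(990.0 − 170)/(170 − 13.00) = 5103 L/s.

5100 L/s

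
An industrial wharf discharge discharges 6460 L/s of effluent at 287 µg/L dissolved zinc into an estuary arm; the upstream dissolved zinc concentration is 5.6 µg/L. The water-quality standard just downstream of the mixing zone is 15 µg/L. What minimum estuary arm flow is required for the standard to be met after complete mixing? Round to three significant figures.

187000 L/s

Set C_mix = 15: (Q·5.600 + 6460·287.0) / (Q + 6460) = 15
→ Q = 6460·(287.0 − 15)/(15 − 5.600) = 186900 L/s.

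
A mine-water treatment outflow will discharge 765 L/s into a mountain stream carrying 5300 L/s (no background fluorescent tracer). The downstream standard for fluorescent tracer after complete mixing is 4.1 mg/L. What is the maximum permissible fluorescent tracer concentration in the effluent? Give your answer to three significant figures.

At the limit, (Qr·Cr + Qe·Cₑ)/(Qr + Qe) = 4.1:
Cₑ = (6065·4.1 − 5300·0) / 765.0 = 32.51 mg/L.

32.5 mg/L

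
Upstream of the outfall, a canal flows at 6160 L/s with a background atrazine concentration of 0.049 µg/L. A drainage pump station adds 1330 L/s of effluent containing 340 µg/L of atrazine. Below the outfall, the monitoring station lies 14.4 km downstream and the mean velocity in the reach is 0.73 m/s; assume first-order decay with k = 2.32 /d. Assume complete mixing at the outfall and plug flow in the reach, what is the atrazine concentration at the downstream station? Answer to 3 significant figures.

Conservation of mass: C = (6160·0.04900 + 1330·340.0) / 7490 = 452500/7490 = 60.41 µg/L.
Travel time t = 14.4·1000 / 0.73 = 19730 s = 5.479 h.
Applying C = C₀e^(−kt): 60.41 × 0.5888 = 35.57 µg/L.

35.6 µg/L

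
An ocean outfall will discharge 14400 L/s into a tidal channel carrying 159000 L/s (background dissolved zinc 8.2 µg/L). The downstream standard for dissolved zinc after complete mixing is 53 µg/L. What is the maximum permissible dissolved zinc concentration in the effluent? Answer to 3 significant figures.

At the limit, (Qr·Cr + Qe·Cₑ)/(Qr + Qe) = 53:
Cₑ = (173400·53 − 159000·8.200) / 14400 = 547.7 µg/L.

548 µg/L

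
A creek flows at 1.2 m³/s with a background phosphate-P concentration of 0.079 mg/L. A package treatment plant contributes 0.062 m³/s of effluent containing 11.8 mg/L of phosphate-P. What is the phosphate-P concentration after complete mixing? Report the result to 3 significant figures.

0.655 mg/L

Mass balance: C = (1.200·0.07900 + 0.06200·11.80) / 1.262 = 0.8264/1.262 = 0.6548 mg/L.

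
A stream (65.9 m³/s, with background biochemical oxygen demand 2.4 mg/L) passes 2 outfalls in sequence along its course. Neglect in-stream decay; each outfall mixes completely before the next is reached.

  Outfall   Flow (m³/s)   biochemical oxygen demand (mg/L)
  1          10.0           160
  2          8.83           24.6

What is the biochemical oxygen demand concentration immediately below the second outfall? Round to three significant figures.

Below outfall 1: Q → 75.90 m³/s, C = (65.90·2.400 + 10.00·160.0)/75.90 = 23.16 mg/L.
Below outfall 2: Q → 84.73 m³/s, C = (75.90·23.16 + 8.830·24.60)/84.73 = 23.31 mg/L.

23.3 mg/L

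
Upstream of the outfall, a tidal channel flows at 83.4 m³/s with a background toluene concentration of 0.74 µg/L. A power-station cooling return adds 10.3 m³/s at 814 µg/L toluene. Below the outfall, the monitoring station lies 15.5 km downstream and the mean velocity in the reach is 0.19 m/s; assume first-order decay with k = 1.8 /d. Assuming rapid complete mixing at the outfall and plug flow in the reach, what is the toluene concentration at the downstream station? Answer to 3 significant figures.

Flow-weighted average: C = (83.40·0.7400 + 10.30·814.0) / 93.70 = 8446/93.70 = 90.14 µg/L.
Travel time t = 15.5·1000 / 0.19 = 81580 s = 22.66 h.
First-order decay: C = 90.14·exp(−k·t) = 90.14·0.1828 = 16.47 µg/L.

16.5 µg/L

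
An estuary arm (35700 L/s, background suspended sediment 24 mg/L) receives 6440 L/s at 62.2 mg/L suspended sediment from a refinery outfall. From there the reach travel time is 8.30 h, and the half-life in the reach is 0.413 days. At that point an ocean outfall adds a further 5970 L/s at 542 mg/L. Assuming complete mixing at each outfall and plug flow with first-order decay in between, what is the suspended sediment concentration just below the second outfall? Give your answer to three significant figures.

81.9 mg/L

After mixing, C = (35700·24.00 + 6440·62.20) / 42140 = 1257000/42140 = 29.84 mg/L; combined flow 42140 L/s.
Half-life 0.413 d → k = ln 2 / 0.413 = 1.678 d⁻¹.
Applying C = C₀e^(−kt): 29.84 × 0.5597 = 16.70 mg/L.
Second outfall: C = (42140·16.70 + 5970·542.0)/48110 = 81.88 mg/L.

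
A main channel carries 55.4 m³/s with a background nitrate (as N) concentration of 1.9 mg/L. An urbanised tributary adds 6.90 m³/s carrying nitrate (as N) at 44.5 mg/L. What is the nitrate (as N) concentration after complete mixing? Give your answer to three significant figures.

Flow-weighted average: C = (55.40·1.900 + 6.900·44.50) / 62.30 = 412.3/62.30 = 6.618 mg/L.

6.62 mg/L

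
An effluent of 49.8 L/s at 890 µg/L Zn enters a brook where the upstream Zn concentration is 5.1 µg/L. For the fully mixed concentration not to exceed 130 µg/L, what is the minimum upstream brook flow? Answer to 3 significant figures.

Set C_mix = 130: (Q·5.100 + 49.80·890.0) / (Q + 49.80) = 130
→ Q = 49.80·(890.0 − 130)/(130 − 5.100) = 303.0 L/s.

303 L/s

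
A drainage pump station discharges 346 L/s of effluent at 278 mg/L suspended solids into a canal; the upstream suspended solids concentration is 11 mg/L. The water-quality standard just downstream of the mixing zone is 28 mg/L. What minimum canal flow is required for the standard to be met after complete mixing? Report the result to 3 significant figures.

5090 L/s

Set C_mix = 28: (Q·11.00 + 346.0·278.0) / (Q + 346.0) = 28
→ Q = 346.0·(278.0 − 28)/(28 − 11.00) = 5088 L/s.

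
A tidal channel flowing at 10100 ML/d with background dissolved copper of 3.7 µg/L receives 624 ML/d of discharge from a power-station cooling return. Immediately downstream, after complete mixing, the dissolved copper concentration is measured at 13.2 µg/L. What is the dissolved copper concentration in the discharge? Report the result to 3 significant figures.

Mass balance: 10100·3.700 + 624.0·Cₑ = 10720·13.20
→ Cₑ = (10720·13.20 − 10100·3.700) / 624.0 = 167.0 µg/L.

167 µg/L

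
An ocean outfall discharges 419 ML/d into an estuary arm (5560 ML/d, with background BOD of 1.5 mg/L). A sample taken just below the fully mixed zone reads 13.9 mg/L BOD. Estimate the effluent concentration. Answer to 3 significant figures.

178 mg/L

Mass balance: 5560·1.500 + 419.0·Cₑ = 5979·13.90
→ Cₑ = (5979·13.90 − 5560·1.500) / 419.0 = 178.4 mg/L.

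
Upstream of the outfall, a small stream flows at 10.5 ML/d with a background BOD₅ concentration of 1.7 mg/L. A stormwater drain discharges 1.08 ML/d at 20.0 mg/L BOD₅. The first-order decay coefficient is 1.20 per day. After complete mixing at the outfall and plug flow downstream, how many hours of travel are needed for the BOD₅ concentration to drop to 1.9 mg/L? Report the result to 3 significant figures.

11.7 h

Conservation of mass: C = (10.50·1.700 + 1.080·20.00) / 11.58 = 39.45/11.58 = 3.407 mg/L.
3.407·exp(−k·t) = 1.9 → t = ln(3.407/1.9)/k = 42040 s = 11.68 h.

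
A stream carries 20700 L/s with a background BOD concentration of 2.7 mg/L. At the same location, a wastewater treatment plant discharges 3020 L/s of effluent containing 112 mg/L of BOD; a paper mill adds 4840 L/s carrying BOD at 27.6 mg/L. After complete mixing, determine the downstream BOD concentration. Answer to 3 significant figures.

Mass balance: C = (20700·2.700 + 3020·112.0 + 4840·27.60) / 28560 = 527700/28560 = 18.48 mg/L.

18.5 mg/L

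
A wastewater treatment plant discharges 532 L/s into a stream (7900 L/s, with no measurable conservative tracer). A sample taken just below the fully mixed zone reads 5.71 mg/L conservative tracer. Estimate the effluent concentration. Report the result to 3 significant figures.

90.5 mg/L

Mass balance: 7900·0 + 532.0·Cₑ = 8432·5.710
→ Cₑ = (8432·5.710 − 7900·0) / 532.0 = 90.50 mg/L.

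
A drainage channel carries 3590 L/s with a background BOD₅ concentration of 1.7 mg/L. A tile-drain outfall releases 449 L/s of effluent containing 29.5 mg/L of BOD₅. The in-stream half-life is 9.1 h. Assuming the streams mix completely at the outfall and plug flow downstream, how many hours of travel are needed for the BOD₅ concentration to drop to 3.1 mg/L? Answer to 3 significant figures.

Mixed concentration C = ΣQC/ΣQ = (3590·1.700 + 449.0·29.50) / 4039 = 19350/4039 = 4.790 mg/L.
Half-life 9.1 h → k = ln 2 / 9.1 = 0.07617 h⁻¹ = 1.828 d⁻¹.
4.790·exp(−k·t) = 3.1 → t = ln(4.790/3.1)/k = 20570 s = 5.714 h.

5.71 h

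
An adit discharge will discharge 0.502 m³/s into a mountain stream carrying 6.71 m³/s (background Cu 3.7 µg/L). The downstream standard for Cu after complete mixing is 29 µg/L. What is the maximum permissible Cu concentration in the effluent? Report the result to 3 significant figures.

At the limit, (Qr·Cr + Qe·Cₑ)/(Qr + Qe) = 29:
Cₑ = (7.212·29 − 6.710·3.700) / 0.5020 = 367.2 µg/L.

367 µg/L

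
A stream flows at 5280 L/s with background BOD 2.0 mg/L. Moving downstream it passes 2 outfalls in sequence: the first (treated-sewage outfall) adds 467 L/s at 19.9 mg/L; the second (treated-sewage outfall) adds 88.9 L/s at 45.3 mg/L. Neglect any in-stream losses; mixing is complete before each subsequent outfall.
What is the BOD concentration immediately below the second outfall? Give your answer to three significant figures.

Outfall 1: combined Q = 5747 L/s; C = (5280·2.000 + 467.0·19.90)/5747 = 3.455 mg/L.
Outfall 2: combined Q = 5836 L/s; C = (5747·3.455 + 88.90·45.30)/5836 = 4.092 mg/L.

4.09 mg/L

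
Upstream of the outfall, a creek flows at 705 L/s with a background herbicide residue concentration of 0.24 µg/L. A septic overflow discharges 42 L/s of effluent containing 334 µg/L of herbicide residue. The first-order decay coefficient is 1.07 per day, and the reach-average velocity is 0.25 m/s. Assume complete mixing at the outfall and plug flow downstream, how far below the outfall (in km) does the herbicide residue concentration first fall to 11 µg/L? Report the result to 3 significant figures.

Conservation of mass: C = (705.0·0.2400 + 42.00·334.0) / 747.0 = 14200/747.0 = 19.01 µg/L.
Set 19.01·exp(−k·t) = 11 → t = ln(19.01/11)/k = 44160 s = 12.27 h.
Distance = v·t = 0.25·44160 = 11040 m = 11.04 km.

11.0 km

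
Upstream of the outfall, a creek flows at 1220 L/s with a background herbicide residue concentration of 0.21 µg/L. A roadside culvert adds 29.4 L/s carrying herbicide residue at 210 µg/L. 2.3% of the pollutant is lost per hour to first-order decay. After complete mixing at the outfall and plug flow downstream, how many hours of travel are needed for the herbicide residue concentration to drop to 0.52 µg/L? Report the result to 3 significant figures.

98.5 h

Mass balance: C = (1220·0.2100 + 29.40·210.0) / 1249 = 6430/1249 = 5.147 µg/L.
2.3%/h lost → k = −ln(1 − 0.023) = 0.02327 h⁻¹.
5.147·exp(−k·t) = 0.52 → t = ln(5.147/0.52)/k = 354600 s = 98.51 h.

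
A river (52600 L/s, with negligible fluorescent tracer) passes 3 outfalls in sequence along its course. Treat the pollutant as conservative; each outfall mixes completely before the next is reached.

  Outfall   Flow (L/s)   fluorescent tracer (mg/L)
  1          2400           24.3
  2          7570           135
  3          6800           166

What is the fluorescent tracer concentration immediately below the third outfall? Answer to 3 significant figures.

31.8 mg/L

Below outfall 1: Q → 55000 L/s, C = (52600·0 + 2400·24.30)/55000 = 1.060 mg/L.
Below outfall 2: Q → 62570 L/s, C = (55000·1.060 + 7570·135.0)/62570 = 17.26 mg/L.
Below outfall 3: Q → 69370 L/s, C = (62570·17.26 + 6800·166.0)/69370 = 31.84 mg/L.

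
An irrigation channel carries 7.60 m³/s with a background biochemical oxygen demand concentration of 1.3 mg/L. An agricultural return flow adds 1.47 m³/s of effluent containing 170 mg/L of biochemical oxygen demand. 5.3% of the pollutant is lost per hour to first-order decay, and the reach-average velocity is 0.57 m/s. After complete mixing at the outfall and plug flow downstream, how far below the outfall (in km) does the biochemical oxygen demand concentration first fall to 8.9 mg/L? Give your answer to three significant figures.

Flow-weighted average: C = (7.600·1.300 + 1.470·170.0) / 9.070 = 259.8/9.070 = 28.64 mg/L.
5.3%/h lost → k = −ln(1 − 0.053) = 0.05446 h⁻¹.
Set 28.64·exp(−k·t) = 8.9 → t = ln(28.64/8.9)/k = 77270 s = 21.46 h.
Distance = v·t = 0.57·77270 = 44040 m = 44.04 km.

44.0 km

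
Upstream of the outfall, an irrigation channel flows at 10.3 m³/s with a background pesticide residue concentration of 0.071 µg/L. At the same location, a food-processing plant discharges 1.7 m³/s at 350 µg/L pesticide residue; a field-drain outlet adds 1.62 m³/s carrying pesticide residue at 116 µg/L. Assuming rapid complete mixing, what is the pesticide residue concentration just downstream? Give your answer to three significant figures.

57.5 µg/L

Mixed concentration C = ΣQC/ΣQ = (10.30·0.07100 + 1.700·350.0 + 1.620·116.0) / 13.62 = 783.7/13.62 = 57.54 µg/L.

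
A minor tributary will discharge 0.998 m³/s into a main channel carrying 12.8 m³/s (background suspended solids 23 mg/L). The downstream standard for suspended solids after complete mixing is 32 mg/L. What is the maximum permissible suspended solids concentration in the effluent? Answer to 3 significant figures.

At the limit, (Qr·Cr + Qe·Cₑ)/(Qr + Qe) = 32:
Cₑ = (13.80·32 − 12.80·23.00) / 0.9980 = 147.4 mg/L.

147 mg/L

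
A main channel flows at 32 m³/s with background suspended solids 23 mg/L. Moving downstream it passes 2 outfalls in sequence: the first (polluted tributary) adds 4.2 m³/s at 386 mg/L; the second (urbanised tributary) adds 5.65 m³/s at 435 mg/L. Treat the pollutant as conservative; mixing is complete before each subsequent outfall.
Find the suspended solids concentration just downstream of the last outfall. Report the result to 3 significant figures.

115 mg/L

Below outfall 1: Q → 36.20 m³/s, C = (32.00·23.00 + 4.200·386.0)/36.20 = 65.12 mg/L.
Below outfall 2: Q → 41.85 m³/s, C = (36.20·65.12 + 5.650·435.0)/41.85 = 115.1 mg/L.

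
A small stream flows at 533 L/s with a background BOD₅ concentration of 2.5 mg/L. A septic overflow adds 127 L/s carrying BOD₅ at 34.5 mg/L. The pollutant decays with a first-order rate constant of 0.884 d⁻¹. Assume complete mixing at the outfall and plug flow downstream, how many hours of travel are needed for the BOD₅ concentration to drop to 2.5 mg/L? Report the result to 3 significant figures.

Flow-weighted average: C = (533.0·2.500 + 127.0·34.50) / 660.0 = 5714/660.0 = 8.658 mg/L.
8.658·exp(−k·t) = 2.5 → t = ln(8.658/2.5)/k = 121400 s = 33.72 h.

33.7 h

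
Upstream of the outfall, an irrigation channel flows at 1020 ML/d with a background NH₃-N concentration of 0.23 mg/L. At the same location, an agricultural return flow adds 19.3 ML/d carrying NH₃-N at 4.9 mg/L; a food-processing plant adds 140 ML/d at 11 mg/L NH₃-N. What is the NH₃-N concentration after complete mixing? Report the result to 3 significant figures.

1.58 mg/L

Mass balance: C = (1020·0.2300 + 19.30·4.900 + 140.0·11.00) / 1179 = 1869/1179 = 1.585 mg/L.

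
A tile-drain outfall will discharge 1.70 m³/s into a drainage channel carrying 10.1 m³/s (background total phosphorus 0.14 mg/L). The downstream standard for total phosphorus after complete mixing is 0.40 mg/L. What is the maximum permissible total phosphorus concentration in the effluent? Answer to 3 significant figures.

1.94 mg/L

At the limit, (Qr·Cr + Qe·Cₑ)/(Qr + Qe) = 0.40:
Cₑ = (11.80·0.40 − 10.10·0.1400) / 1.700 = 1.945 mg/L.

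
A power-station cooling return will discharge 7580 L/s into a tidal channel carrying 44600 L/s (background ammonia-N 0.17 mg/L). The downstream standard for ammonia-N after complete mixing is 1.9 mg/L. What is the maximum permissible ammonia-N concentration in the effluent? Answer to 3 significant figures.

12.1 mg/L

At the limit, (Qr·Cr + Qe·Cₑ)/(Qr + Qe) = 1.9:
Cₑ = (52180·1.9 − 44600·0.1700) / 7580 = 12.08 mg/L.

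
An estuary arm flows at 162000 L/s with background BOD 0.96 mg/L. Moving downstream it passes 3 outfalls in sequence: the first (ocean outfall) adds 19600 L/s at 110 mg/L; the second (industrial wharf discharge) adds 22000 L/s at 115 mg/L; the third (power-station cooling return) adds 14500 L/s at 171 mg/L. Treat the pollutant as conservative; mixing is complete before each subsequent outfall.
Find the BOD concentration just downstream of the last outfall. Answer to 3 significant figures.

Outfall 1: combined Q = 181600 L/s; C = (162000·0.9600 + 19600·110.0)/181600 = 12.73 mg/L.
Outfall 2: combined Q = 203600 L/s; C = (181600·12.73 + 22000·115.0)/203600 = 23.78 mg/L.
Outfall 3: combined Q = 218100 L/s; C = (203600·23.78 + 14500·171.0)/218100 = 33.57 mg/L.

33.6 mg/L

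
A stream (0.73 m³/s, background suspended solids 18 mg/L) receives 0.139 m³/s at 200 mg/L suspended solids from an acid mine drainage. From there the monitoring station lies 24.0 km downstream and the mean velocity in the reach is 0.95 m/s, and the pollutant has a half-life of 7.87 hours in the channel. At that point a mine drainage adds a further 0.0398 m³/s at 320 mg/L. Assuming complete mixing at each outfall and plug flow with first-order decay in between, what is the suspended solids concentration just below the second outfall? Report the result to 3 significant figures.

Mass balance: C = (0.7300·18.00 + 0.1390·200.0) / 0.8690 = 40.94/0.8690 = 47.11 mg/L; combined flow 0.8690 m³/s.
Travel time t = 24.0·1000 / 0.95 = 25260 s = 7.018 h.
Half-life 7.87 h → k = ln 2 / 7.87 = 0.08807 h⁻¹ = 2.114 d⁻¹.
After decay, C = 47.11 × e^(−kt) = 47.11 × 0.5390 = 25.39 mg/L.
Second outfall: C = (0.8690·25.39 + 0.03980·320.0)/0.9088 = 38.29 mg/L.

38.3 mg/L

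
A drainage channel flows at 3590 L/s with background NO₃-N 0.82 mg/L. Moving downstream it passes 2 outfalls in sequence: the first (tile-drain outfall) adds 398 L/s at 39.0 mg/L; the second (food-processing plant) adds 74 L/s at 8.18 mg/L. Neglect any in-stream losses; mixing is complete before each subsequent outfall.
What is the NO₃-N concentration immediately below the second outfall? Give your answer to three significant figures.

4.70 mg/L

Below outfall 1: Q → 3988 L/s, C = (3590·0.8200 + 398.0·39.00)/3988 = 4.630 mg/L.
Below outfall 2: Q → 4062 L/s, C = (3988·4.630 + 74.00·8.180)/4062 = 4.695 mg/L.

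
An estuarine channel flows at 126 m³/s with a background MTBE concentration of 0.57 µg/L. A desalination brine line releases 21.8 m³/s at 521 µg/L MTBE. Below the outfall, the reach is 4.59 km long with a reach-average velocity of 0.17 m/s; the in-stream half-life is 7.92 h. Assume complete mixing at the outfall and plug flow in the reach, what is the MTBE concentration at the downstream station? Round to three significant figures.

40.1 µg/L

Flow-weighted average: C = (126.0·0.5700 + 21.80·521.0) / 147.8 = 11430/147.8 = 77.33 µg/L.
Travel time t = 4.59·1000 / 0.17 = 27000 s = 7.500 h.
Half-life 7.92 h → k = ln 2 / 7.92 = 0.08752 h⁻¹ = 2.100 d⁻¹.
First-order decay: C = 77.33·exp(−k·t) = 77.33·0.5187 = 40.11 µg/L.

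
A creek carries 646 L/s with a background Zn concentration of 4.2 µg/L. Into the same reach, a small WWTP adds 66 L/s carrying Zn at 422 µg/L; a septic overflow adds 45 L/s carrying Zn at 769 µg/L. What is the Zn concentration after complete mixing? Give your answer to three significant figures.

86.1 µg/L

After mixing, C = (646.0·4.200 + 66.00·422.0 + 45.00·769.0) / 757.0 = 65170/757.0 = 86.09 µg/L.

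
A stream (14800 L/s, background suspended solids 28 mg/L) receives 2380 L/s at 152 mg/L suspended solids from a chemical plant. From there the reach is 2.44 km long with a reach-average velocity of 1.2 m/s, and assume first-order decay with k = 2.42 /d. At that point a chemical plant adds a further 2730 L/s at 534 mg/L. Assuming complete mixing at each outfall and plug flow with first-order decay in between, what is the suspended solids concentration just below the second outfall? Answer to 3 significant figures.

110 mg/L

Conservation of mass: C = (14800·28.00 + 2380·152.0) / 17180 = 776200/17180 = 45.18 mg/L; combined flow 17180 L/s.
Travel time t = 2.44·1000 / 1.2 = 2033 s = 0.5648 h.
First-order decay: C = 45.18·exp(−k·t) = 45.18·0.9446 = 42.68 mg/L.
Second outfall: C = (17180·42.68 + 2730·534.0)/19910 = 110.0 mg/L.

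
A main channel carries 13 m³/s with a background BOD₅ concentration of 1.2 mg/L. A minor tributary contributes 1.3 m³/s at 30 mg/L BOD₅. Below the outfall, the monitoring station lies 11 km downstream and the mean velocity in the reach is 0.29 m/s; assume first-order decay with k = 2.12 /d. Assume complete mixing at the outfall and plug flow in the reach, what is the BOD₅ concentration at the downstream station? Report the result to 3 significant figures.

Conservation of mass: C = (13.00·1.200 + 1.300·30.00) / 14.30 = 54.60/14.30 = 3.818 mg/L.
Travel time t = 11·1000 / 0.29 = 37930 s = 10.54 h.
After decay, C = 3.818 × e^(−kt) = 3.818 × 0.3943 = 1.505 mg/L.

1.51 mg/L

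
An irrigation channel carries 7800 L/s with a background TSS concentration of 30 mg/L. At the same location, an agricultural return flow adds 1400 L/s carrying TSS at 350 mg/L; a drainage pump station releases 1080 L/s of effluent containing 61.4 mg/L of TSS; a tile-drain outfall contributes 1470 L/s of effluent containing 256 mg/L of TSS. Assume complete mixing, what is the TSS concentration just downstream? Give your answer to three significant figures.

99.3 mg/L

Mass balance: C = (7800·30.00 + 1400·350.0 + 1080·61.40 + 1470·256.0) / 11750 = 1167000/11750 = 99.29 mg/L.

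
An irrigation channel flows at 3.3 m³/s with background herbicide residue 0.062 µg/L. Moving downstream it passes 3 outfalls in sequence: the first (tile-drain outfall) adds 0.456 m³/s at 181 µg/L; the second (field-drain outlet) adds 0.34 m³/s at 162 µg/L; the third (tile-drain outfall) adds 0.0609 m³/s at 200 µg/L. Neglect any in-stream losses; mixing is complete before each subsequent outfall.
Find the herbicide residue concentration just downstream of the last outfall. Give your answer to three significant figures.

36.1 µg/L

Outfall 1: combined Q = 3.756 m³/s; C = (3.300·0.06200 + 0.4560·181.0)/3.756 = 22.03 µg/L.
Outfall 2: combined Q = 4.096 m³/s; C = (3.756·22.03 + 0.3400·162.0)/4.096 = 33.65 µg/L.
Outfall 3: combined Q = 4.157 m³/s; C = (4.096·33.65 + 0.06090·200.0)/4.157 = 36.08 µg/L.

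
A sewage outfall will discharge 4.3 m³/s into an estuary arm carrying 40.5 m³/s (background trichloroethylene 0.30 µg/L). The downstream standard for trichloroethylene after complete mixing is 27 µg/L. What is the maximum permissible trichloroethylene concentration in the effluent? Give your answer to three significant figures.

At the limit, (Qr·Cr + Qe·Cₑ)/(Qr + Qe) = 27:
Cₑ = (44.80·27 − 40.50·0.3000) / 4.300 = 278.5 µg/L.

278 µg/L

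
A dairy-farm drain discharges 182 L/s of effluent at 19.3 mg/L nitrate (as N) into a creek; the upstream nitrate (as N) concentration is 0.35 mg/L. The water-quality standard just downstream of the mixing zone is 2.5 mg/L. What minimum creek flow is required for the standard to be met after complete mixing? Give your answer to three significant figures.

1420 L/s

Set C_mix = 2.5: (Q·0.3500 + 182.0·19.30) / (Q + 182.0) = 2.5
→ Q = 182.0·(19.30 − 2.5)/(2.5 − 0.3500) = 1422 L/s.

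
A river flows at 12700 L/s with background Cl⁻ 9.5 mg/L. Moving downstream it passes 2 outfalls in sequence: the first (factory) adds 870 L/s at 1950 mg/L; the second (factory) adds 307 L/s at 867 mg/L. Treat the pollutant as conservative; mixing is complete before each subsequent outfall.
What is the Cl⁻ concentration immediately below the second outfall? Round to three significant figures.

150 mg/L

After outfall 1: Q = 12700 + 870.0 = 13570 L/s; C = (12700·9.500 + 870.0·1950)/13570 = 133.9 mg/L.
After outfall 2: Q = 13570 + 307.0 = 13880 L/s; C = (13570·133.9 + 307.0·867.0)/13880 = 150.1 mg/L.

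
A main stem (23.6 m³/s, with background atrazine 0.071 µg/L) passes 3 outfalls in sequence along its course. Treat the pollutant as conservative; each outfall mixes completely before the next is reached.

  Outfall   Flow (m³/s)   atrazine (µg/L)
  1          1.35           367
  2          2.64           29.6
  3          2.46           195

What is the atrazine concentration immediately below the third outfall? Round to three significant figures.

Outfall 1: combined Q = 24.95 m³/s; C = (23.60·0.07100 + 1.350·367.0)/24.95 = 19.92 µg/L.
Outfall 2: combined Q = 27.59 m³/s; C = (24.95·19.92 + 2.640·29.60)/27.59 = 20.85 µg/L.
Outfall 3: combined Q = 30.05 m³/s; C = (27.59·20.85 + 2.460·195.0)/30.05 = 35.11 µg/L.

35.1 µg/L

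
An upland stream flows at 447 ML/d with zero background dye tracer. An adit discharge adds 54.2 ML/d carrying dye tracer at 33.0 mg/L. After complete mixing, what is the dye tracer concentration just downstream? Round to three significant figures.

3.57 mg/L

Conservation of mass: C = (447.0·0 + 54.20·33.00) / 501.2 = 1789/501.2 = 3.569 mg/L.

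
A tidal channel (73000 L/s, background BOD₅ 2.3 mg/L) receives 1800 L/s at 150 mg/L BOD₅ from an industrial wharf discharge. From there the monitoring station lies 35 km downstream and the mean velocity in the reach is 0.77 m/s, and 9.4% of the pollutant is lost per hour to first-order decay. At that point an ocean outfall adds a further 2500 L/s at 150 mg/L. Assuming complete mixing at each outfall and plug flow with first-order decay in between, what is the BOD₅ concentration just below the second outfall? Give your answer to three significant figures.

6.48 mg/L

After mixing, C = (73000·2.300 + 1800·150.0) / 74800 = 437900/74800 = 5.854 mg/L; combined flow 74800 L/s.
Travel time t = 35·1000 / 0.77 = 45450 s = 12.63 h.
9.4%/h lost → k = −ln(1 − 0.094) = 0.09872 h⁻¹.
Decay over the reach: 5.854·exp(−kt) = 5.854·0.2875 = 1.683 mg/L.
At the second outfall, C = (74800·1.683 + 2500·150.0) / (74800 + 2500) = 6.480 mg/L.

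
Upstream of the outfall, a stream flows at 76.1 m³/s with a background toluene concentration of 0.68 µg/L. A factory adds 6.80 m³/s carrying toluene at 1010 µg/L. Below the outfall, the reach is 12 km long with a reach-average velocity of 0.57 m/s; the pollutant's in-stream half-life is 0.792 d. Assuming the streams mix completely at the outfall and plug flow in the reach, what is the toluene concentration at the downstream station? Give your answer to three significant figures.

67.4 µg/L

Flow-weighted average: C = (76.10·0.6800 + 6.800·1010) / 82.90 = 6920/82.90 = 83.47 µg/L.
Travel time t = 12·1000 / 0.57 = 21050 s = 5.848 h.
Half-life 0.792 d → k = ln 2 / 0.792 = 0.8752 d⁻¹.
After decay, C = 83.47 × e^(−kt) = 83.47 × 0.8080 = 67.44 µg/L.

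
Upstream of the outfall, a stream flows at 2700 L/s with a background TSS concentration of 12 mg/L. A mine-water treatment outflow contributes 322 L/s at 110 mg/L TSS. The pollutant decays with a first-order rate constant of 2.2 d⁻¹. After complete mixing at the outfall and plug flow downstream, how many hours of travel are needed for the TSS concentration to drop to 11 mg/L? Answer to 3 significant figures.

Mass balance: C = (2700·12.00 + 322.0·110.0) / 3022 = 67820/3022 = 22.44 mg/L.
22.44·exp(−k·t) = 11 → t = ln(22.44/11)/k = 28000 s = 7.779 h.

7.78 h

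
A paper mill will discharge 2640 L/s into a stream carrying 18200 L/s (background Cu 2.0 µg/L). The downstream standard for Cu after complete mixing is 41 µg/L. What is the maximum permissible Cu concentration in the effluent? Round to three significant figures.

310 µg/L

At the limit, (Qr·Cr + Qe·Cₑ)/(Qr + Qe) = 41:
Cₑ = (20840·41 − 18200·2.000) / 2640 = 309.9 µg/L.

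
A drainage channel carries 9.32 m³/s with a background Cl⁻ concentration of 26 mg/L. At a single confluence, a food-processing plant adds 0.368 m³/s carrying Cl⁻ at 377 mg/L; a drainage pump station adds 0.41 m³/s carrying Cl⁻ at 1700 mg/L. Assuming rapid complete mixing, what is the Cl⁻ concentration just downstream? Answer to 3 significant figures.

After mixing, C = (9.320·26.00 + 0.3680·377.0 + 0.4100·1700) / 10.10 = 1078/10.10 = 106.8 mg/L.

107 mg/L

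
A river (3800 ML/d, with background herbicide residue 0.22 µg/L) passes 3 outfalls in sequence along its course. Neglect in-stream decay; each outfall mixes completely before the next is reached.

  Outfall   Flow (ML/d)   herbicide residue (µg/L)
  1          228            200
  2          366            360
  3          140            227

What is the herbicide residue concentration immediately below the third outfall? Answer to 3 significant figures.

Below outfall 1: Q → 4028 ML/d, C = (3800·0.2200 + 228.0·200.0)/4028 = 11.53 µg/L.
Below outfall 2: Q → 4394 ML/d, C = (4028·11.53 + 366.0·360.0)/4394 = 40.55 µg/L.
Below outfall 3: Q → 4534 ML/d, C = (4394·40.55 + 140.0·227.0)/4534 = 46.31 µg/L.

46.3 µg/L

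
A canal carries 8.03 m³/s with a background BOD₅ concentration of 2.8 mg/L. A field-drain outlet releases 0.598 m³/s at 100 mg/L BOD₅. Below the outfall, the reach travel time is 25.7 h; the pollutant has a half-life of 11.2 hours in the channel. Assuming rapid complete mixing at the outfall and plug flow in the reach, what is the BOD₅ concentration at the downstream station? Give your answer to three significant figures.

Mixed concentration C = ΣQC/ΣQ = (8.030·2.800 + 0.5980·100.0) / 8.628 = 82.28/8.628 = 9.537 mg/L.
Half-life 11.2 h → k = ln 2 / 11.2 = 0.06189 h⁻¹ = 1.485 d⁻¹.
Applying C = C₀e^(−kt): 9.537 × 0.2038 = 1.944 mg/L.

1.94 mg/L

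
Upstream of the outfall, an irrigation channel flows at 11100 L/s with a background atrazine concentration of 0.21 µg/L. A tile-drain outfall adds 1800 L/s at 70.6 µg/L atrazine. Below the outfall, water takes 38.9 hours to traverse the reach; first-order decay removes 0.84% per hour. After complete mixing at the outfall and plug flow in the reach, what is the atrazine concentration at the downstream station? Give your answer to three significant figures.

Mass balance: C = (11100·0.2100 + 1800·70.60) / 12900 = 129400/12900 = 10.03 µg/L.
0.84%/h lost → k = −ln(1 − 0.0084) = 0.008435 h⁻¹.
Applying C = C₀e^(−kt): 10.03 × 0.7203 = 7.226 µg/L.

7.23 µg/L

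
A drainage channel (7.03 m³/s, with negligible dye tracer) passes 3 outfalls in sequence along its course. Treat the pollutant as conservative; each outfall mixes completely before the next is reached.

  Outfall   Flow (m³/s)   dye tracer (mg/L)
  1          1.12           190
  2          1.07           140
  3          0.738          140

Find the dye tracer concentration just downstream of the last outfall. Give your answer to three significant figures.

After outfall 1: Q = 7.030 + 1.120 = 8.150 m³/s; C = (7.030·0 + 1.120·190.0)/8.150 = 26.11 mg/L.
After outfall 2: Q = 8.150 + 1.070 = 9.220 m³/s; C = (8.150·26.11 + 1.070·140.0)/9.220 = 39.33 mg/L.
After outfall 3: Q = 9.220 + 0.7380 = 9.958 m³/s; C = (9.220·39.33 + 0.7380·140.0)/9.958 = 46.79 mg/L.

46.8 mg/L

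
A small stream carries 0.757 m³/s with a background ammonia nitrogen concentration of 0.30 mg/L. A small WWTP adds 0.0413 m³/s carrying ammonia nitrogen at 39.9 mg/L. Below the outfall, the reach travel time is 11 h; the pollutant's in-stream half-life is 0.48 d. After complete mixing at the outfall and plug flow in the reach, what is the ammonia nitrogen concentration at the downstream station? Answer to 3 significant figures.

1.21 mg/L

Conservation of mass: C = (0.7570·0.3000 + 0.04130·39.90) / 0.7983 = 1.875/0.7983 = 2.349 mg/L.
Half-life 0.48 d → k = ln 2 / 0.48 = 1.444 d⁻¹.
Decay over the reach: 2.349·exp(−kt) = 2.349·0.5159 = 1.212 mg/L.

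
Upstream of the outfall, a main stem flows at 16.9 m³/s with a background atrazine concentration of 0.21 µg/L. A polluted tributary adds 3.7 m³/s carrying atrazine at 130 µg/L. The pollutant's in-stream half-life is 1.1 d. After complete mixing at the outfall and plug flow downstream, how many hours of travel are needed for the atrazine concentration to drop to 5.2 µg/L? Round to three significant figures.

57.5 h

Mixed concentration C = ΣQC/ΣQ = (16.90·0.2100 + 3.700·130.0) / 20.60 = 484.5/20.60 = 23.52 µg/L.
Half-life 1.1 d → k = ln 2 / 1.1 = 0.6301 d⁻¹.
23.52·exp(−k·t) = 5.2 → t = ln(23.52/5.2)/k = 206900 s = 57.48 h.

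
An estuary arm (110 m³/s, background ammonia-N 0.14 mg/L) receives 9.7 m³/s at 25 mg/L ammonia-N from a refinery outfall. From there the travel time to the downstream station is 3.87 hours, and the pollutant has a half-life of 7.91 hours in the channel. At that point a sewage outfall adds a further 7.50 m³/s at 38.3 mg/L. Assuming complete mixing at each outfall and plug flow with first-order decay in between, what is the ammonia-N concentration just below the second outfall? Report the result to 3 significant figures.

Mixed concentration C = ΣQC/ΣQ = (110.0·0.1400 + 9.700·25.00) / 119.7 = 257.9/119.7 = 2.155 mg/L; combined flow 119.7 m³/s.
Half-life 7.91 h → k = ln 2 / 7.91 = 0.08763 h⁻¹ = 2.103 d⁻¹.
After decay, C = 2.155 × e^(−kt) = 2.155 × 0.7124 = 1.535 mg/L.
Second outfall: C = (119.7·1.535 + 7.500·38.30)/127.2 = 3.703 mg/L.

3.70 mg/L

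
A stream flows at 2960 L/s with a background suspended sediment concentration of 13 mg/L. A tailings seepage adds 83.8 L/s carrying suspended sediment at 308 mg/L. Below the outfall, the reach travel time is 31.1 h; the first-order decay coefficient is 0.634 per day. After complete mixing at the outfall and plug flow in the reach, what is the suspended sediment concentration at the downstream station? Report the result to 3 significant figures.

Mixed concentration C = ΣQC/ΣQ = (2960·13.00 + 83.80·308.0) / 3044 = 64290/3044 = 21.12 mg/L.
After decay, C = 21.12 × e^(−kt) = 21.12 × 0.4397 = 9.288 mg/L.

9.29 mg/L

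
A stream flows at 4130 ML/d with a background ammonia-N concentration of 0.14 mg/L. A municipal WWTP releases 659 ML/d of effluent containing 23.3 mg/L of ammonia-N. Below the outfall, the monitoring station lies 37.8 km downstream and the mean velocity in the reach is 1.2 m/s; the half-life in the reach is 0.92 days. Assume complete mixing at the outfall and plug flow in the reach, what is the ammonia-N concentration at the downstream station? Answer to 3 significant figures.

Conservation of mass: C = (4130·0.1400 + 659.0·23.30) / 4789 = 15930/4789 = 3.327 mg/L.
Travel time t = 37.8·1000 / 1.2 = 31500 s = 8.750 h.
Half-life 0.92 d → k = ln 2 / 0.92 = 0.7534 d⁻¹.
After decay, C = 3.327 × e^(−kt) = 3.327 × 0.7598 = 2.528 mg/L.

2.53 mg/L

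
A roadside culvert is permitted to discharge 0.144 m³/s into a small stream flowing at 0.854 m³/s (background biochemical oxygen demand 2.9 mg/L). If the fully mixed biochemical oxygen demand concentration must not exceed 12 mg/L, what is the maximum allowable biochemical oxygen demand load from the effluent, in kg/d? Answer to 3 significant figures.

821 kg/d

Mass balance at the limit: 0.8540·2.900 + 0.1440·Cₑ = 0.9980·12 → Cₑ = 65.97 mg/L.
Load = 0.1440 m³/s × 65.97 g/m³ × 86 400 s/d = 820.7 kg/d.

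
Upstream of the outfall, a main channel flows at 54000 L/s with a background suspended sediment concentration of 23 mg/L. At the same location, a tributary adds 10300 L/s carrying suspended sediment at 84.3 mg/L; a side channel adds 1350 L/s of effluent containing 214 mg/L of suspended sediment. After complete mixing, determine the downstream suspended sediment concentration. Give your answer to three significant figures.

Mass balance: C = (54000·23.00 + 10300·84.30 + 1350·214.0) / 65650 = 2399000/65650 = 36.55 mg/L.

36.5 mg/L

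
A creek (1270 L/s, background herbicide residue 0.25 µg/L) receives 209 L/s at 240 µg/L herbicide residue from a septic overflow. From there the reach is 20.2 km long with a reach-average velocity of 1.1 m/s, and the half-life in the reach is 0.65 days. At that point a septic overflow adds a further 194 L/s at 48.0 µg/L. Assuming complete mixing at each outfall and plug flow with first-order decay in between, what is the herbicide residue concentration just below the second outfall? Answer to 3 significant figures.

29.6 µg/L

Conservation of mass: C = (1270·0.2500 + 209.0·240.0) / 1479 = 50480/1479 = 34.13 µg/L; combined flow 1479 L/s.
Travel time t = 20.2·1000 / 1.1 = 18360 s = 5.101 h.
Half-life 0.65 d → k = ln 2 / 0.65 = 1.066 d⁻¹.
After decay, C = 34.13 × e^(−kt) = 34.13 × 0.7972 = 27.21 µg/L.
Second outfall: C = (1479·27.21 + 194.0·48.00)/1673 = 29.62 µg/L.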